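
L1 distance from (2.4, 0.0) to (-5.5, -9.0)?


|2.4-(-5.5)| + |0-(-9)| = 7.9 + 9 = 16.9

16.9


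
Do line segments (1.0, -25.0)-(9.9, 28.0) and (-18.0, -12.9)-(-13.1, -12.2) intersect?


Cross products: d1=-72.59, d2=180.88, d3=1114.69, d4=861.22
d1*d2 < 0 and d3*d4 < 0? no

No, they don't intersect


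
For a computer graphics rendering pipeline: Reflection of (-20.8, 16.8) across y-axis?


Reflection over y-axis: (x,y) -> (-x,y)
(-20.8, 16.8) -> (20.8, 16.8)

(20.8, 16.8)


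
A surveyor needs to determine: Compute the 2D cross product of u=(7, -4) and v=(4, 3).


u x v = u_x*v_y - u_y*v_x = 7*3 - (-4)*4
= 21 - (-16) = 37

37


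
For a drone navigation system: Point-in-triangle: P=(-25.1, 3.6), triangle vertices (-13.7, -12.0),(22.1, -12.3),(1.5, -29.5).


Cross products: AB x AP = 555.06, BC x BP = -1139.38, CA x CP = -37.62
All same sign? no

No, outside


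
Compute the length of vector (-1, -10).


|u| = sqrt((-1)^2 + (-10)^2) = sqrt(101) = 10.0499

10.0499


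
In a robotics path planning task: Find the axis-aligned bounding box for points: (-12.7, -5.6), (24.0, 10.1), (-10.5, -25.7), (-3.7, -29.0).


x range: [-12.7, 24]
y range: [-29, 10.1]
Bounding box: (-12.7,-29) to (24,10.1)

(-12.7,-29) to (24,10.1)


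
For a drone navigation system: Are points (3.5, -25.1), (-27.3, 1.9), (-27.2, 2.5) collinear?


Cross product: ((-27.3)-3.5)*(2.5-(-25.1)) - (1.9-(-25.1))*((-27.2)-3.5)
= -21.18

No, not collinear


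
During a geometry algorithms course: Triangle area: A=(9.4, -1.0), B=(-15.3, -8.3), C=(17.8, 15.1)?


Area = |x_A(y_B-y_C) + x_B(y_C-y_A) + x_C(y_A-y_B)|/2
= |(-219.96) + (-246.33) + 129.94|/2
= 336.35/2 = 168.175

168.175


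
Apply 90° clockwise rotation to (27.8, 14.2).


90° CW: (x,y) -> (y, -x)
(27.8,14.2) -> (14.2, -27.8)

(14.2, -27.8)


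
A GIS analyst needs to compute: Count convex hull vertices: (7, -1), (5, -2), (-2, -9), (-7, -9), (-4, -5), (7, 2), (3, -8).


Convex hull vertices (CCW): (-7, -9), (-2, -9), (3, -8), (7, -1), (7, 2), (-4, -5)
Count = 6

6


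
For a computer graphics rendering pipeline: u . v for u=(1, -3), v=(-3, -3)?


u . v = u_x*v_x + u_y*v_y = 1*(-3) + (-3)*(-3)
= (-3) + 9 = 6

6


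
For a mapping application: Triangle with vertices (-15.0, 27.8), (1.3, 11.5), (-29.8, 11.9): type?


Side lengths squared: AB^2=531.38, BC^2=967.37, CA^2=471.85
Sorted: [471.85, 531.38, 967.37]
By sides: Scalene, By angles: Acute

Scalene, Acute


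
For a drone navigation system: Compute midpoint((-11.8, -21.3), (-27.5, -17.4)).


M = (((-11.8)+(-27.5))/2, ((-21.3)+(-17.4))/2)
= (-19.65, -19.35)

(-19.65, -19.35)


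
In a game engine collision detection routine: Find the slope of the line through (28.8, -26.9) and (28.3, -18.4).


slope = (y2-y1)/(x2-x1) = ((-18.4)-(-26.9))/(28.3-28.8) = 8.5/(-0.5) = -17

-17


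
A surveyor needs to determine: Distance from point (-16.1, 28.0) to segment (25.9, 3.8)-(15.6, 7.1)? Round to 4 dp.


Project P onto AB: t = 1 (clamped to [0,1])
Closest point on segment: (15.6, 7.1)
Distance: 37.9697

37.9697


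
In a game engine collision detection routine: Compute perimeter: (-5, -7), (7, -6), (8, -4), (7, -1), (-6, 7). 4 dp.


Sides: (-5, -7)->(7, -6): sqrt(145) = 12.041595, (7, -6)->(8, -4): sqrt(5) = 2.236068, (8, -4)->(7, -1): sqrt(10) = 3.162278, (7, -1)->(-6, 7): sqrt(233) = 15.264338, (-6, 7)->(-5, -7): sqrt(197) = 14.035669
Sum = 46.739948
Perimeter = 46.7399

46.7399


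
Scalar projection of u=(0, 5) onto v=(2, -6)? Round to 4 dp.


u.v = -30, |v| = sqrt(40) = 6.3246
Scalar projection = u.v / |v| = -30 / sqrt(40) = -4.7434

-4.7434


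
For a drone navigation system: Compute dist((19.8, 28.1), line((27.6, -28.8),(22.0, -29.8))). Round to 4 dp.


|cross product| = 326.44
|line direction| = sqrt(32.36) = 5.6886
Distance = 326.44/sqrt(32.36) = 57.3851

57.3851


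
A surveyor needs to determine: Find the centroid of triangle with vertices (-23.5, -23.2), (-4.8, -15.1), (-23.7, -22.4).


Centroid = ((x_A+x_B+x_C)/3, (y_A+y_B+y_C)/3)
= (((-23.5)+(-4.8)+(-23.7))/3, ((-23.2)+(-15.1)+(-22.4))/3)
= (-17.3333, -20.2333)

(-17.3333, -20.2333)


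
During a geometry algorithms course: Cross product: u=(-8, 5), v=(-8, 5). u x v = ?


u x v = u_x*v_y - u_y*v_x = (-8)*5 - 5*(-8)
= (-40) - (-40) = 0

0


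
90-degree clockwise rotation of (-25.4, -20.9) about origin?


90° CW: (x,y) -> (y, -x)
(-25.4,-20.9) -> (-20.9, 25.4)

(-20.9, 25.4)


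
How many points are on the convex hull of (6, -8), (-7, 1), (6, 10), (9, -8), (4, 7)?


Convex hull vertices (CCW): (-7, 1), (6, -8), (9, -8), (6, 10)
Count = 4

4


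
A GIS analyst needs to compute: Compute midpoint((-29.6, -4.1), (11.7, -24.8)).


M = (((-29.6)+11.7)/2, ((-4.1)+(-24.8))/2)
= (-8.95, -14.45)

(-8.95, -14.45)


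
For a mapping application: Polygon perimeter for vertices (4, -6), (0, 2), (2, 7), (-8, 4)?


Sides: (4, -6)->(0, 2): sqrt(80) = 8.944272, (0, 2)->(2, 7): sqrt(29) = 5.385165, (2, 7)->(-8, 4): sqrt(109) = 10.440307, (-8, 4)->(4, -6): sqrt(244) = 15.620499
Sum = 40.390243
Perimeter = 40.3902

40.3902


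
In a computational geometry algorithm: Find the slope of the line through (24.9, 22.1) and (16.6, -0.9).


slope = (y2-y1)/(x2-x1) = ((-0.9)-22.1)/(16.6-24.9) = (-23)/(-8.3) = 2.7711

2.7711


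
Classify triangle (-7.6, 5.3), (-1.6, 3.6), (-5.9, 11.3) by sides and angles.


Side lengths squared: AB^2=38.89, BC^2=77.78, CA^2=38.89
Sorted: [38.89, 38.89, 77.78]
By sides: Isosceles, By angles: Right

Isosceles, Right


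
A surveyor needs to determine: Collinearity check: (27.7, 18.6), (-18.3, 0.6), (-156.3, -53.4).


Cross product: ((-18.3)-27.7)*((-53.4)-18.6) - (0.6-18.6)*((-156.3)-27.7)
= 0

Yes, collinear


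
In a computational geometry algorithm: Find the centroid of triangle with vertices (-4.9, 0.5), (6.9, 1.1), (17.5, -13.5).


Centroid = ((x_A+x_B+x_C)/3, (y_A+y_B+y_C)/3)
= (((-4.9)+6.9+17.5)/3, (0.5+1.1+(-13.5))/3)
= (6.5, -3.9667)

(6.5, -3.9667)


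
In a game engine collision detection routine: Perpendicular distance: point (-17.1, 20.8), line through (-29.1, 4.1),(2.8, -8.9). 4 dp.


|cross product| = 688.73
|line direction| = sqrt(1186.61) = 34.4472
Distance = 688.73/sqrt(1186.61) = 19.9938

19.9938


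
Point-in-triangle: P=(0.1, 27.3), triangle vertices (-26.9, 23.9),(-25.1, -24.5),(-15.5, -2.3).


Cross products: AB x AP = 1312.92, BC x BP = -62.16, CA x CP = -746.16
All same sign? no

No, outside


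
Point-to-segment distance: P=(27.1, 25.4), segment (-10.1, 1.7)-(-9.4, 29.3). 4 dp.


Project P onto AB: t = 0.8923 (clamped to [0,1])
Closest point on segment: (-9.4754, 26.3276)
Distance: 36.5871

36.5871


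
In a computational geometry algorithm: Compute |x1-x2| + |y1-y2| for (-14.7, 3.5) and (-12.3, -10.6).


|(-14.7)-(-12.3)| + |3.5-(-10.6)| = 2.4 + 14.1 = 16.5

16.5


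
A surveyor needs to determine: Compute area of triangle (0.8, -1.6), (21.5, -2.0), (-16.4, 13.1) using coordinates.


Area = |x_A(y_B-y_C) + x_B(y_C-y_A) + x_C(y_A-y_B)|/2
= |(-12.08) + 316.05 + (-6.56)|/2
= 297.41/2 = 148.705

148.705


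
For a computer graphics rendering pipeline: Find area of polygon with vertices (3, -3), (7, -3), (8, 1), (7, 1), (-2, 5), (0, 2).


Shoelace sum: (3*(-3) - 7*(-3)) + (7*1 - 8*(-3)) + (8*1 - 7*1) + (7*5 - (-2)*1) + ((-2)*2 - 0*5) + (0*(-3) - 3*2)
= 71
Area = |71|/2 = 35.5

35.5


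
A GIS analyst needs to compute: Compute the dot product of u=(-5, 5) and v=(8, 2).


u . v = u_x*v_x + u_y*v_y = (-5)*8 + 5*2
= (-40) + 10 = -30

-30


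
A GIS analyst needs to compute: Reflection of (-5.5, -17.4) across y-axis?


Reflection over y-axis: (x,y) -> (-x,y)
(-5.5, -17.4) -> (5.5, -17.4)

(5.5, -17.4)


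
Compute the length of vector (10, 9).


|u| = sqrt(10^2 + 9^2) = sqrt(181) = 13.4536

13.4536


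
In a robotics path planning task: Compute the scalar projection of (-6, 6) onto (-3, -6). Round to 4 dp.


u.v = -18, |v| = sqrt(45) = 6.7082
Scalar projection = u.v / |v| = -18 / sqrt(45) = -2.6833

-2.6833


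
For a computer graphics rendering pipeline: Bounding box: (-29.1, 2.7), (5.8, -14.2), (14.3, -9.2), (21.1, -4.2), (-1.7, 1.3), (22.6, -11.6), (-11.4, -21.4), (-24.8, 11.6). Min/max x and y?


x range: [-29.1, 22.6]
y range: [-21.4, 11.6]
Bounding box: (-29.1,-21.4) to (22.6,11.6)

(-29.1,-21.4) to (22.6,11.6)


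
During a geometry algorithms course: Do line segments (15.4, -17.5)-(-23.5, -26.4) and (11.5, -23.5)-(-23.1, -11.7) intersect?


Cross products: d1=-253.62, d2=513.34, d3=198.69, d4=-568.27
d1*d2 < 0 and d3*d4 < 0? yes

Yes, they intersect


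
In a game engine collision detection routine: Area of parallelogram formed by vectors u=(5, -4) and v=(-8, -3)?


|u x v| = |5*(-3) - (-4)*(-8)|
= |(-15) - 32| = 47

47


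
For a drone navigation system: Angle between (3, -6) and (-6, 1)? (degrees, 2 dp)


u.v = -24, |u| = sqrt(45) = 6.7082, |v| = sqrt(37) = 6.0828
cos(theta) = u.v/(|u||v|) = -24/sqrt(1665) = -0.588172
theta = acos(-0.588172) = 126.03 degrees

126.03 degrees


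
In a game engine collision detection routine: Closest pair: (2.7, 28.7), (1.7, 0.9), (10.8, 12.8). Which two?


d(P0,P1) = 27.818, d(P0,P2) = 17.8443, d(P1,P2) = 14.9807
Closest: P1 and P2

Closest pair: (1.7, 0.9) and (10.8, 12.8), distance = 14.9807


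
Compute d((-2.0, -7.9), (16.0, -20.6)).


dx=18, dy=-12.7
d^2 = 18^2 + (-12.7)^2 = 485.29
d = sqrt(485.29) = 22.0293

22.0293


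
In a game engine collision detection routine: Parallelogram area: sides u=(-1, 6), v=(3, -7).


|u x v| = |(-1)*(-7) - 6*3|
= |7 - 18| = 11

11


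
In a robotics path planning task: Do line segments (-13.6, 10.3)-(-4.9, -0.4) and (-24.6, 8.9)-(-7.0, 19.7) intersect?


Cross products: d1=-94.16, d2=-376.44, d3=-129.88, d4=152.4
d1*d2 < 0 and d3*d4 < 0? no

No, they don't intersect


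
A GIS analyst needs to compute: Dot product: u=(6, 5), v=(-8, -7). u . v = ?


u . v = u_x*v_x + u_y*v_y = 6*(-8) + 5*(-7)
= (-48) + (-35) = -83

-83


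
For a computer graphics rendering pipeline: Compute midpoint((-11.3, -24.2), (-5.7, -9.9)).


M = (((-11.3)+(-5.7))/2, ((-24.2)+(-9.9))/2)
= (-8.5, -17.05)

(-8.5, -17.05)


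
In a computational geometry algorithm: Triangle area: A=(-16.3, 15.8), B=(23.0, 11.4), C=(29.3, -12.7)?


Area = |x_A(y_B-y_C) + x_B(y_C-y_A) + x_C(y_A-y_B)|/2
= |(-392.83) + (-655.5) + 128.92|/2
= 919.41/2 = 459.705

459.705


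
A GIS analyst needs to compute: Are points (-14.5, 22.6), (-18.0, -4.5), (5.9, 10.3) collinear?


Cross product: ((-18)-(-14.5))*(10.3-22.6) - ((-4.5)-22.6)*(5.9-(-14.5))
= 595.89

No, not collinear


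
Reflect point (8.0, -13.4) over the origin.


Reflection over origin: (x,y) -> (-x,-y)
(8, -13.4) -> (-8, 13.4)

(-8, 13.4)


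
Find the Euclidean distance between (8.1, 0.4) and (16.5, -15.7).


dx=8.4, dy=-16.1
d^2 = 8.4^2 + (-16.1)^2 = 329.77
d = sqrt(329.77) = 18.1596

18.1596


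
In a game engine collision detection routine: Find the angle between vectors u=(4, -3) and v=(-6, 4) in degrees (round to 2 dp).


u.v = -36, |u| = sqrt(25) = 5, |v| = sqrt(52) = 7.2111
cos(theta) = u.v/(|u||v|) = -36/sqrt(1300) = -0.99846
theta = acos(-0.99846) = 176.82 degrees

176.82 degrees


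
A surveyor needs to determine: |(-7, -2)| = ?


|u| = sqrt((-7)^2 + (-2)^2) = sqrt(53) = 7.2801

7.2801


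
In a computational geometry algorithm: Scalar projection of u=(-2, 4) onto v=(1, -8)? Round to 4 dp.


u.v = -34, |v| = sqrt(65) = 8.0623
Scalar projection = u.v / |v| = -34 / sqrt(65) = -4.2172

-4.2172


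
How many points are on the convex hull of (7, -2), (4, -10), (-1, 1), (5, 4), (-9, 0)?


Convex hull vertices (CCW): (-9, 0), (4, -10), (7, -2), (5, 4)
Count = 4

4


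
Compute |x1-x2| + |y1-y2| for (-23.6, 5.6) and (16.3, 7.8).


|(-23.6)-16.3| + |5.6-7.8| = 39.9 + 2.2 = 42.1

42.1


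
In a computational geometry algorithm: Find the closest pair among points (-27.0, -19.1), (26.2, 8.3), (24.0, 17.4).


d(P0,P1) = 59.8415, d(P0,P2) = 62.7156, d(P1,P2) = 9.3622
Closest: P1 and P2

Closest pair: (26.2, 8.3) and (24.0, 17.4), distance = 9.3622


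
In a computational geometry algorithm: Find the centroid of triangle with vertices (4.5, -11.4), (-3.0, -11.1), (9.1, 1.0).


Centroid = ((x_A+x_B+x_C)/3, (y_A+y_B+y_C)/3)
= ((4.5+(-3)+9.1)/3, ((-11.4)+(-11.1)+1)/3)
= (3.5333, -7.1667)

(3.5333, -7.1667)


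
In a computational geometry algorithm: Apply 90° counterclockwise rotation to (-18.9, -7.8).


90° CCW: (x,y) -> (-y, x)
(-18.9,-7.8) -> (7.8, -18.9)

(7.8, -18.9)


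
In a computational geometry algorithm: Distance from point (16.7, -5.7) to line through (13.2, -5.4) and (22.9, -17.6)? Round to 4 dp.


|cross product| = 39.79
|line direction| = sqrt(242.93) = 15.5862
Distance = 39.79/sqrt(242.93) = 2.5529

2.5529


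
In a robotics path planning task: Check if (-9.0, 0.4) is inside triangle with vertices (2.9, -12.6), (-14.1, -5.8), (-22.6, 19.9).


Cross products: AB x AP = -140.08, BC x BP = -183.77, CA x CP = -55.25
All same sign? yes

Yes, inside


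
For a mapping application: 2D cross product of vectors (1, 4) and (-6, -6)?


u x v = u_x*v_y - u_y*v_x = 1*(-6) - 4*(-6)
= (-6) - (-24) = 18

18


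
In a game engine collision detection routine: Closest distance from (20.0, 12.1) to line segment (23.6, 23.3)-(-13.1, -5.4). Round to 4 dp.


Project P onto AB: t = 0.209 (clamped to [0,1])
Closest point on segment: (15.9312, 17.3029)
Distance: 6.6049

6.6049


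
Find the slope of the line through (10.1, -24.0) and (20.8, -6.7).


slope = (y2-y1)/(x2-x1) = ((-6.7)-(-24))/(20.8-10.1) = 17.3/10.7 = 1.6168

1.6168


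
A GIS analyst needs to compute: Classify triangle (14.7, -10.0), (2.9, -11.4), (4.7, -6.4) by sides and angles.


Side lengths squared: AB^2=141.2, BC^2=28.24, CA^2=112.96
Sorted: [28.24, 112.96, 141.2]
By sides: Scalene, By angles: Right

Scalene, Right


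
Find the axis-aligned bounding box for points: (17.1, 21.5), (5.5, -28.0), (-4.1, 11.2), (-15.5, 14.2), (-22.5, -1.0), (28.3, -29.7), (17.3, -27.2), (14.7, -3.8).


x range: [-22.5, 28.3]
y range: [-29.7, 21.5]
Bounding box: (-22.5,-29.7) to (28.3,21.5)

(-22.5,-29.7) to (28.3,21.5)


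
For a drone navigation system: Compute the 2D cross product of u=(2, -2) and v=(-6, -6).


u x v = u_x*v_y - u_y*v_x = 2*(-6) - (-2)*(-6)
= (-12) - 12 = -24

-24


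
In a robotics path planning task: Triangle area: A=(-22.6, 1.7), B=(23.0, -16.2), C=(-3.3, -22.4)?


Area = |x_A(y_B-y_C) + x_B(y_C-y_A) + x_C(y_A-y_B)|/2
= |(-140.12) + (-554.3) + (-59.07)|/2
= 753.49/2 = 376.745

376.745


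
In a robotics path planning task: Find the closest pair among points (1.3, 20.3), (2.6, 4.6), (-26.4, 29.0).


d(P0,P1) = 15.7537, d(P0,P2) = 29.0341, d(P1,P2) = 37.8993
Closest: P0 and P1

Closest pair: (1.3, 20.3) and (2.6, 4.6), distance = 15.7537


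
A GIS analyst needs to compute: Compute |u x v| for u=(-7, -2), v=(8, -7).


|u x v| = |(-7)*(-7) - (-2)*8|
= |49 - (-16)| = 65

65


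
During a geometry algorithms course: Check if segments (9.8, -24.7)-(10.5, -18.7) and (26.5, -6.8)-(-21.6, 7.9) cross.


Cross products: d1=1106.48, d2=807.59, d3=-87.67, d4=211.22
d1*d2 < 0 and d3*d4 < 0? no

No, they don't intersect


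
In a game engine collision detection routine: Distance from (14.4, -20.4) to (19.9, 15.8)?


dx=5.5, dy=36.2
d^2 = 5.5^2 + 36.2^2 = 1340.69
d = sqrt(1340.69) = 36.6154

36.6154


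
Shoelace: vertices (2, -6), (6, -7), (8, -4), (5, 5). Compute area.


Shoelace sum: (2*(-7) - 6*(-6)) + (6*(-4) - 8*(-7)) + (8*5 - 5*(-4)) + (5*(-6) - 2*5)
= 74
Area = |74|/2 = 37

37


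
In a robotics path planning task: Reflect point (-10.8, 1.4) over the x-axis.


Reflection over x-axis: (x,y) -> (x,-y)
(-10.8, 1.4) -> (-10.8, -1.4)

(-10.8, -1.4)


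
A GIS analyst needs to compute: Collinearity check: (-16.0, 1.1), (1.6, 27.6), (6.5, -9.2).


Cross product: (1.6-(-16))*((-9.2)-1.1) - (27.6-1.1)*(6.5-(-16))
= -777.53

No, not collinear


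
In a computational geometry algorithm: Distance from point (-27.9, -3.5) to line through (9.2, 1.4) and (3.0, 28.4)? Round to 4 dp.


|cross product| = 1032.08
|line direction| = sqrt(767.44) = 27.7027
Distance = 1032.08/sqrt(767.44) = 37.2556

37.2556


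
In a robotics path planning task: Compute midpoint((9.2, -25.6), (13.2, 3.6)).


M = ((9.2+13.2)/2, ((-25.6)+3.6)/2)
= (11.2, -11)

(11.2, -11)


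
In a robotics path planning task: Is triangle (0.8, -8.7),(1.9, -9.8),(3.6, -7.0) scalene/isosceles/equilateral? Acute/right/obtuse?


Side lengths squared: AB^2=2.42, BC^2=10.73, CA^2=10.73
Sorted: [2.42, 10.73, 10.73]
By sides: Isosceles, By angles: Acute

Isosceles, Acute


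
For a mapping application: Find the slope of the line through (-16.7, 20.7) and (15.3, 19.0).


slope = (y2-y1)/(x2-x1) = (19-20.7)/(15.3-(-16.7)) = (-1.7)/32 = -0.0531

-0.0531


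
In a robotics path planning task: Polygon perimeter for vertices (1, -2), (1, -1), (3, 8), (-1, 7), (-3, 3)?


Sides: (1, -2)->(1, -1): sqrt(1) = 1, (1, -1)->(3, 8): sqrt(85) = 9.219544, (3, 8)->(-1, 7): sqrt(17) = 4.123106, (-1, 7)->(-3, 3): sqrt(20) = 4.472136, (-3, 3)->(1, -2): sqrt(41) = 6.403124
Sum = 25.21791
Perimeter = 25.2179

25.2179


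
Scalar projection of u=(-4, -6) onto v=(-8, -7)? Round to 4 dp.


u.v = 74, |v| = sqrt(113) = 10.6301
Scalar projection = u.v / |v| = 74 / sqrt(113) = 6.9613

6.9613


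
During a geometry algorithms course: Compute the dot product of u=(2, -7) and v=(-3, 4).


u . v = u_x*v_x + u_y*v_y = 2*(-3) + (-7)*4
= (-6) + (-28) = -34

-34


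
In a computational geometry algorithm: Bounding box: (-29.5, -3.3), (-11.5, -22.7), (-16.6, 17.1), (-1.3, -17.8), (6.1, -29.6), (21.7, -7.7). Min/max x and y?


x range: [-29.5, 21.7]
y range: [-29.6, 17.1]
Bounding box: (-29.5,-29.6) to (21.7,17.1)

(-29.5,-29.6) to (21.7,17.1)


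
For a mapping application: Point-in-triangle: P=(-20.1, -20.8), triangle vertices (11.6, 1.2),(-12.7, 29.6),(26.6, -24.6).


Cross products: AB x AP = 1434.88, BC x BP = -2381.8, CA x CP = 1147.86
All same sign? no

No, outside


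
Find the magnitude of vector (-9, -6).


|u| = sqrt((-9)^2 + (-6)^2) = sqrt(117) = 10.8167

10.8167


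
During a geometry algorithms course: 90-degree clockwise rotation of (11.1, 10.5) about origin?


90° CW: (x,y) -> (y, -x)
(11.1,10.5) -> (10.5, -11.1)

(10.5, -11.1)


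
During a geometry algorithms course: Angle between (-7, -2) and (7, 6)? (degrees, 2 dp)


u.v = -61, |u| = sqrt(53) = 7.2801, |v| = sqrt(85) = 9.2195
cos(theta) = u.v/(|u||v|) = -61/sqrt(4505) = -0.90883
theta = acos(-0.90883) = 155.34 degrees

155.34 degrees


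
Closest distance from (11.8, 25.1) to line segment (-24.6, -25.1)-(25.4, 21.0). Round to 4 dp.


Project P onto AB: t = 0.8938 (clamped to [0,1])
Closest point on segment: (20.0922, 16.1062)
Distance: 12.2331

12.2331


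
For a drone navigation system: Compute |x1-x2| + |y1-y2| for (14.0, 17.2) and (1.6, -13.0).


|14-1.6| + |17.2-(-13)| = 12.4 + 30.2 = 42.6

42.6


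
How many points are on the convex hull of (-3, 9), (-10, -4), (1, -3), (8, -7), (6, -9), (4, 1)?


Convex hull vertices (CCW): (-10, -4), (6, -9), (8, -7), (4, 1), (-3, 9)
Count = 5

5


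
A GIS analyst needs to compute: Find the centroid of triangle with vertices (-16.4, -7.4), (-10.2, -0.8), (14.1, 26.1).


Centroid = ((x_A+x_B+x_C)/3, (y_A+y_B+y_C)/3)
= (((-16.4)+(-10.2)+14.1)/3, ((-7.4)+(-0.8)+26.1)/3)
= (-4.1667, 5.9667)

(-4.1667, 5.9667)


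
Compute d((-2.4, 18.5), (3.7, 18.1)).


dx=6.1, dy=-0.4
d^2 = 6.1^2 + (-0.4)^2 = 37.37
d = sqrt(37.37) = 6.1131

6.1131


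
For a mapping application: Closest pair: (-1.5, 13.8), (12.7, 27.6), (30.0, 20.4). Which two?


d(P0,P1) = 19.801, d(P0,P2) = 32.184, d(P1,P2) = 18.7385
Closest: P1 and P2

Closest pair: (12.7, 27.6) and (30.0, 20.4), distance = 18.7385


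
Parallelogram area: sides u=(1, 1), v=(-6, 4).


|u x v| = |1*4 - 1*(-6)|
= |4 - (-6)| = 10

10


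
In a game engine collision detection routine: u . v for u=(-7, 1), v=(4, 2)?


u . v = u_x*v_x + u_y*v_y = (-7)*4 + 1*2
= (-28) + 2 = -26

-26


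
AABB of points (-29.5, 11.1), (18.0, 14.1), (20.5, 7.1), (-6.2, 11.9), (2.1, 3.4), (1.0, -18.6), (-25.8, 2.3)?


x range: [-29.5, 20.5]
y range: [-18.6, 14.1]
Bounding box: (-29.5,-18.6) to (20.5,14.1)

(-29.5,-18.6) to (20.5,14.1)


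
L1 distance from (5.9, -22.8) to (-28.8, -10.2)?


|5.9-(-28.8)| + |(-22.8)-(-10.2)| = 34.7 + 12.6 = 47.3

47.3


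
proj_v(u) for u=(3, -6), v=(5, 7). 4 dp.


u.v = -27, |v| = sqrt(74) = 8.6023
Scalar projection = u.v / |v| = -27 / sqrt(74) = -3.1387

-3.1387


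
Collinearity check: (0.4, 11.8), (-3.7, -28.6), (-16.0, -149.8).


Cross product: ((-3.7)-0.4)*((-149.8)-11.8) - ((-28.6)-11.8)*((-16)-0.4)
= 0

Yes, collinear


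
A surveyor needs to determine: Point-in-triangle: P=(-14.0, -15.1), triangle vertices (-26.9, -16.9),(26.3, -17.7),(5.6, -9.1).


Cross products: AB x AP = 106.08, BC x BP = 292.76, CA x CP = 42.12
All same sign? yes

Yes, inside


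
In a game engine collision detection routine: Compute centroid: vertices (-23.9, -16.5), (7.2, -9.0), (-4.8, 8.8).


Centroid = ((x_A+x_B+x_C)/3, (y_A+y_B+y_C)/3)
= (((-23.9)+7.2+(-4.8))/3, ((-16.5)+(-9)+8.8)/3)
= (-7.1667, -5.5667)

(-7.1667, -5.5667)


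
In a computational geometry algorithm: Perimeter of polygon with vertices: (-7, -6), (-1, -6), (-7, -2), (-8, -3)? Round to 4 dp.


Sides: (-7, -6)->(-1, -6): sqrt(36) = 6, (-1, -6)->(-7, -2): sqrt(52) = 7.211103, (-7, -2)->(-8, -3): sqrt(2) = 1.414214, (-8, -3)->(-7, -6): sqrt(10) = 3.162278
Sum = 17.787595
Perimeter = 17.7876

17.7876


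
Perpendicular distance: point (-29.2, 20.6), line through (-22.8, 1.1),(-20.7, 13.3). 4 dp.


|cross product| = 119.03
|line direction| = sqrt(153.25) = 12.3794
Distance = 119.03/sqrt(153.25) = 9.6152

9.6152


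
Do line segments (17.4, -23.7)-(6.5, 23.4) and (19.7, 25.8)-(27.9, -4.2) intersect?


Cross products: d1=-474.9, d2=-415.68, d3=-647.88, d4=-707.1
d1*d2 < 0 and d3*d4 < 0? no

No, they don't intersect


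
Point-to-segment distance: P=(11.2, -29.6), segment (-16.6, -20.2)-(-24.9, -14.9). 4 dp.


Project P onto AB: t = 0 (clamped to [0,1])
Closest point on segment: (-16.6, -20.2)
Distance: 29.3462

29.3462


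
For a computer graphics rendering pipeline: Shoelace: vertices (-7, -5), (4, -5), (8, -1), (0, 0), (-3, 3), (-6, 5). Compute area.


Shoelace sum: ((-7)*(-5) - 4*(-5)) + (4*(-1) - 8*(-5)) + (8*0 - 0*(-1)) + (0*3 - (-3)*0) + ((-3)*5 - (-6)*3) + ((-6)*(-5) - (-7)*5)
= 159
Area = |159|/2 = 79.5

79.5


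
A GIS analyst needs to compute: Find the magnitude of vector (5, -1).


|u| = sqrt(5^2 + (-1)^2) = sqrt(26) = 5.099

5.099


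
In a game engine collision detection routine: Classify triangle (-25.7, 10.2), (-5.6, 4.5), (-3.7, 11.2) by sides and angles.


Side lengths squared: AB^2=436.5, BC^2=48.5, CA^2=485
Sorted: [48.5, 436.5, 485]
By sides: Scalene, By angles: Right

Scalene, Right


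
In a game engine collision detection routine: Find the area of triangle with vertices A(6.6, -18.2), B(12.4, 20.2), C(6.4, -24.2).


Area = |x_A(y_B-y_C) + x_B(y_C-y_A) + x_C(y_A-y_B)|/2
= |293.04 + (-74.4) + (-245.76)|/2
= 27.12/2 = 13.56

13.56


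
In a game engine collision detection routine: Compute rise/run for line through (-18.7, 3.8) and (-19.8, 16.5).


slope = (y2-y1)/(x2-x1) = (16.5-3.8)/((-19.8)-(-18.7)) = 12.7/(-1.1) = -11.5455

-11.5455


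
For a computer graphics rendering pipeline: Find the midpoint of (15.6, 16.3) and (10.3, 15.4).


M = ((15.6+10.3)/2, (16.3+15.4)/2)
= (12.95, 15.85)

(12.95, 15.85)


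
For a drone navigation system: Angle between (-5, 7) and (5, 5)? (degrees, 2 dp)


u.v = 10, |u| = sqrt(74) = 8.6023, |v| = sqrt(50) = 7.0711
cos(theta) = u.v/(|u||v|) = 10/sqrt(3700) = 0.164399
theta = acos(0.164399) = 80.54 degrees

80.54 degrees


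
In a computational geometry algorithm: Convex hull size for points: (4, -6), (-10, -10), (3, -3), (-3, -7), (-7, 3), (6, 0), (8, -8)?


Convex hull vertices (CCW): (-10, -10), (8, -8), (6, 0), (-7, 3)
Count = 4

4


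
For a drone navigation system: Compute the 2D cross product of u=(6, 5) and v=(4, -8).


u x v = u_x*v_y - u_y*v_x = 6*(-8) - 5*4
= (-48) - 20 = -68

-68


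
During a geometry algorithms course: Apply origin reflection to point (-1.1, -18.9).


Reflection over origin: (x,y) -> (-x,-y)
(-1.1, -18.9) -> (1.1, 18.9)

(1.1, 18.9)


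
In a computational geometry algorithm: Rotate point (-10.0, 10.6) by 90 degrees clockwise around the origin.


90° CW: (x,y) -> (y, -x)
(-10,10.6) -> (10.6, 10)

(10.6, 10)


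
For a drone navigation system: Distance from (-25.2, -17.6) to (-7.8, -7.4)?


dx=17.4, dy=10.2
d^2 = 17.4^2 + 10.2^2 = 406.8
d = sqrt(406.8) = 20.1693

20.1693


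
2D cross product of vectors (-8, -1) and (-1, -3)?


u x v = u_x*v_y - u_y*v_x = (-8)*(-3) - (-1)*(-1)
= 24 - 1 = 23

23


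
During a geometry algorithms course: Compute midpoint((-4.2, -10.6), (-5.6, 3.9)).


M = (((-4.2)+(-5.6))/2, ((-10.6)+3.9)/2)
= (-4.9, -3.35)

(-4.9, -3.35)


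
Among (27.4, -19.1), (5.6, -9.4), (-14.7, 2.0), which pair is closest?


d(P0,P1) = 23.8606, d(P0,P2) = 47.0916, d(P1,P2) = 23.282
Closest: P1 and P2

Closest pair: (5.6, -9.4) and (-14.7, 2.0), distance = 23.282


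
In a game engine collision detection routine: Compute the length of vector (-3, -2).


|u| = sqrt((-3)^2 + (-2)^2) = sqrt(13) = 3.6056

3.6056


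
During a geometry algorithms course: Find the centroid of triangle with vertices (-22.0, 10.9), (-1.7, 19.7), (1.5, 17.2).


Centroid = ((x_A+x_B+x_C)/3, (y_A+y_B+y_C)/3)
= (((-22)+(-1.7)+1.5)/3, (10.9+19.7+17.2)/3)
= (-7.4, 15.9333)

(-7.4, 15.9333)


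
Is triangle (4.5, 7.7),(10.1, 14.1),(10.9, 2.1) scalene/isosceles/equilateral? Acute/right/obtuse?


Side lengths squared: AB^2=72.32, BC^2=144.64, CA^2=72.32
Sorted: [72.32, 72.32, 144.64]
By sides: Isosceles, By angles: Right

Isosceles, Right


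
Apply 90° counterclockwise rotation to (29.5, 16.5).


90° CCW: (x,y) -> (-y, x)
(29.5,16.5) -> (-16.5, 29.5)

(-16.5, 29.5)


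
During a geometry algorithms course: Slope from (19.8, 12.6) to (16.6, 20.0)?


slope = (y2-y1)/(x2-x1) = (20-12.6)/(16.6-19.8) = 7.4/(-3.2) = -2.3125

-2.3125


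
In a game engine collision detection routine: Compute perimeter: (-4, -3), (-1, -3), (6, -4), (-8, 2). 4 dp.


Sides: (-4, -3)->(-1, -3): sqrt(9) = 3, (-1, -3)->(6, -4): sqrt(50) = 7.071068, (6, -4)->(-8, 2): sqrt(232) = 15.231546, (-8, 2)->(-4, -3): sqrt(41) = 6.403124
Sum = 31.705738
Perimeter = 31.7057

31.7057


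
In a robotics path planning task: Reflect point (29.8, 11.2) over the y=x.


Reflection over y=x: (x,y) -> (y,x)
(29.8, 11.2) -> (11.2, 29.8)

(11.2, 29.8)


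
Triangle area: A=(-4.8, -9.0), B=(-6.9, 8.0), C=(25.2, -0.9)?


Area = |x_A(y_B-y_C) + x_B(y_C-y_A) + x_C(y_A-y_B)|/2
= |(-42.72) + (-55.89) + (-428.4)|/2
= 527.01/2 = 263.505

263.505


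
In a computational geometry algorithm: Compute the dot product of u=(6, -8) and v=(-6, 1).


u . v = u_x*v_x + u_y*v_y = 6*(-6) + (-8)*1
= (-36) + (-8) = -44

-44


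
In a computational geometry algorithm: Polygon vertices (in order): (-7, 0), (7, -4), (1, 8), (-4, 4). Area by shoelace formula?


Shoelace sum: ((-7)*(-4) - 7*0) + (7*8 - 1*(-4)) + (1*4 - (-4)*8) + ((-4)*0 - (-7)*4)
= 152
Area = |152|/2 = 76

76


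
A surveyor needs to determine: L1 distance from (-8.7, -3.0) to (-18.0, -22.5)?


|(-8.7)-(-18)| + |(-3)-(-22.5)| = 9.3 + 19.5 = 28.8

28.8


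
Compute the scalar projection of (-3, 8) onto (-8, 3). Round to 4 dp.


u.v = 48, |v| = sqrt(73) = 8.544
Scalar projection = u.v / |v| = 48 / sqrt(73) = 5.618

5.618


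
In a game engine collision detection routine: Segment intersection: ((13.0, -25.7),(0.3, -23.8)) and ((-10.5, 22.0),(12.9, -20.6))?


Cross products: d1=-115.08, d2=-611.64, d3=-561.14, d4=-64.58
d1*d2 < 0 and d3*d4 < 0? no

No, they don't intersect


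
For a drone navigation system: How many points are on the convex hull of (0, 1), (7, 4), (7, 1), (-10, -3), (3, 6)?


Convex hull vertices (CCW): (-10, -3), (7, 1), (7, 4), (3, 6)
Count = 4

4


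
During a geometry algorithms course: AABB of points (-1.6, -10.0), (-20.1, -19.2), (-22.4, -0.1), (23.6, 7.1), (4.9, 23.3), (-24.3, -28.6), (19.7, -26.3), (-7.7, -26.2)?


x range: [-24.3, 23.6]
y range: [-28.6, 23.3]
Bounding box: (-24.3,-28.6) to (23.6,23.3)

(-24.3,-28.6) to (23.6,23.3)


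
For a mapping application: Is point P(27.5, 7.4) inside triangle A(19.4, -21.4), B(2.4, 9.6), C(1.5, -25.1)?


Cross products: AB x AP = -740.7, BC x BP = 872.95, CA x CP = 485.55
All same sign? no

No, outside


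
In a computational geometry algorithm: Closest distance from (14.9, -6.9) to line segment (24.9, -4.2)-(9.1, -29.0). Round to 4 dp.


Project P onto AB: t = 0.2602 (clamped to [0,1])
Closest point on segment: (20.7894, -10.6521)
Distance: 6.9831

6.9831


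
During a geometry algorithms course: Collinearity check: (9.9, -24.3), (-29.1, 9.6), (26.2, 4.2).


Cross product: ((-29.1)-9.9)*(4.2-(-24.3)) - (9.6-(-24.3))*(26.2-9.9)
= -1664.07

No, not collinear


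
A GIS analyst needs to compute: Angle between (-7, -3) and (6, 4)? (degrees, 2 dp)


u.v = -54, |u| = sqrt(58) = 7.6158, |v| = sqrt(52) = 7.2111
cos(theta) = u.v/(|u||v|) = -54/sqrt(3016) = -0.983282
theta = acos(-0.983282) = 169.51 degrees

169.51 degrees


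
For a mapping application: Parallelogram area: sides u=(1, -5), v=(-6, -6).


|u x v| = |1*(-6) - (-5)*(-6)|
= |(-6) - 30| = 36

36


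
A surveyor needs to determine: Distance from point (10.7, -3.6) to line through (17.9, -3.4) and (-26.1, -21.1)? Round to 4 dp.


|cross product| = 118.64
|line direction| = sqrt(2249.29) = 47.4267
Distance = 118.64/sqrt(2249.29) = 2.5015

2.5015


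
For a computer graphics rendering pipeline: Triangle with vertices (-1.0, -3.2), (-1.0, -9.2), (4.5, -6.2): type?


Side lengths squared: AB^2=36, BC^2=39.25, CA^2=39.25
Sorted: [36, 39.25, 39.25]
By sides: Isosceles, By angles: Acute

Isosceles, Acute


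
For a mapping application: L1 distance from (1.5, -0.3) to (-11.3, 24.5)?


|1.5-(-11.3)| + |(-0.3)-24.5| = 12.8 + 24.8 = 37.6

37.6


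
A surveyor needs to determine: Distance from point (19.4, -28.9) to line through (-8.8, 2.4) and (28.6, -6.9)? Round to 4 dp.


|cross product| = 908.36
|line direction| = sqrt(1485.25) = 38.5389
Distance = 908.36/sqrt(1485.25) = 23.5699

23.5699


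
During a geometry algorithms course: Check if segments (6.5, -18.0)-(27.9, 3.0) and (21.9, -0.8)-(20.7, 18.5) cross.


Cross products: d1=317.86, d2=-120.36, d3=44.68, d4=482.9
d1*d2 < 0 and d3*d4 < 0? no

No, they don't intersect


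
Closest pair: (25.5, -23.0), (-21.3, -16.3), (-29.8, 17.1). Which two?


d(P0,P1) = 47.2772, d(P0,P2) = 68.3089, d(P1,P2) = 34.4646
Closest: P1 and P2

Closest pair: (-21.3, -16.3) and (-29.8, 17.1), distance = 34.4646


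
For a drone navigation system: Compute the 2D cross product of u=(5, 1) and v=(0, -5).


u x v = u_x*v_y - u_y*v_x = 5*(-5) - 1*0
= (-25) - 0 = -25

-25


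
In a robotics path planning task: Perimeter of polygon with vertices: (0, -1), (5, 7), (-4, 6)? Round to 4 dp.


Sides: (0, -1)->(5, 7): sqrt(89) = 9.433981, (5, 7)->(-4, 6): sqrt(82) = 9.055385, (-4, 6)->(0, -1): sqrt(65) = 8.062258
Sum = 26.551624
Perimeter = 26.5516

26.5516


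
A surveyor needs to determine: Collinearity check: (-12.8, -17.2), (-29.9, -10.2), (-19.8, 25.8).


Cross product: ((-29.9)-(-12.8))*(25.8-(-17.2)) - ((-10.2)-(-17.2))*((-19.8)-(-12.8))
= -686.3

No, not collinear


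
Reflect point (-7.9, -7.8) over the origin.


Reflection over origin: (x,y) -> (-x,-y)
(-7.9, -7.8) -> (7.9, 7.8)

(7.9, 7.8)


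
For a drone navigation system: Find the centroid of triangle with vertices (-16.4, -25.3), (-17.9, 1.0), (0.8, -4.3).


Centroid = ((x_A+x_B+x_C)/3, (y_A+y_B+y_C)/3)
= (((-16.4)+(-17.9)+0.8)/3, ((-25.3)+1+(-4.3))/3)
= (-11.1667, -9.5333)

(-11.1667, -9.5333)


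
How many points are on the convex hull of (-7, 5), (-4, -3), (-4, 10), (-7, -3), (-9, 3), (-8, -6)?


Convex hull vertices (CCW): (-9, 3), (-8, -6), (-4, -3), (-4, 10)
Count = 4

4


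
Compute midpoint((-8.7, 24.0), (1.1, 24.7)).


M = (((-8.7)+1.1)/2, (24+24.7)/2)
= (-3.8, 24.35)

(-3.8, 24.35)


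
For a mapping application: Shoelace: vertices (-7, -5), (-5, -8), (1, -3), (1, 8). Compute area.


Shoelace sum: ((-7)*(-8) - (-5)*(-5)) + ((-5)*(-3) - 1*(-8)) + (1*8 - 1*(-3)) + (1*(-5) - (-7)*8)
= 116
Area = |116|/2 = 58

58


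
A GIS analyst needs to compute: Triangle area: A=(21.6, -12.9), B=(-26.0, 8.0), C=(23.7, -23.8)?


Area = |x_A(y_B-y_C) + x_B(y_C-y_A) + x_C(y_A-y_B)|/2
= |686.88 + 283.4 + (-495.33)|/2
= 474.95/2 = 237.475

237.475


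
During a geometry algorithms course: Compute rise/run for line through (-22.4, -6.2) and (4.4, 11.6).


slope = (y2-y1)/(x2-x1) = (11.6-(-6.2))/(4.4-(-22.4)) = 17.8/26.8 = 0.6642

0.6642


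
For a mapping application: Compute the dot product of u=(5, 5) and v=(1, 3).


u . v = u_x*v_x + u_y*v_y = 5*1 + 5*3
= 5 + 15 = 20

20


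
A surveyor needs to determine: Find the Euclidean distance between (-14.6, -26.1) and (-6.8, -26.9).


dx=7.8, dy=-0.8
d^2 = 7.8^2 + (-0.8)^2 = 61.48
d = sqrt(61.48) = 7.8409

7.8409


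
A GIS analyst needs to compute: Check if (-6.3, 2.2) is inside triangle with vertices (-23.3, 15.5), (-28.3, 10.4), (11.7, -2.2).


Cross products: AB x AP = 153.2, BC x BP = -50.8, CA x CP = 164.6
All same sign? no

No, outside


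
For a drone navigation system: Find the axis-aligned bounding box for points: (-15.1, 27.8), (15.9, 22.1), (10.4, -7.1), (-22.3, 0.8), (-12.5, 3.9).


x range: [-22.3, 15.9]
y range: [-7.1, 27.8]
Bounding box: (-22.3,-7.1) to (15.9,27.8)

(-22.3,-7.1) to (15.9,27.8)


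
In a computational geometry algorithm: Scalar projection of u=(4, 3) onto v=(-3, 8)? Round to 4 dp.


u.v = 12, |v| = sqrt(73) = 8.544
Scalar projection = u.v / |v| = 12 / sqrt(73) = 1.4045

1.4045


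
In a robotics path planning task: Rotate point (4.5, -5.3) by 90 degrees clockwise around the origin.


90° CW: (x,y) -> (y, -x)
(4.5,-5.3) -> (-5.3, -4.5)

(-5.3, -4.5)


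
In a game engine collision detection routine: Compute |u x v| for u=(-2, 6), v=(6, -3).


|u x v| = |(-2)*(-3) - 6*6|
= |6 - 36| = 30

30


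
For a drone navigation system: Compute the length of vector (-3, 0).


|u| = sqrt((-3)^2 + 0^2) = sqrt(9) = 3

3


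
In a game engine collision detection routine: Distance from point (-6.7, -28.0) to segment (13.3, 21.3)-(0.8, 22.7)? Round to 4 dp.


Project P onto AB: t = 1 (clamped to [0,1])
Closest point on segment: (0.8, 22.7)
Distance: 51.2517

51.2517


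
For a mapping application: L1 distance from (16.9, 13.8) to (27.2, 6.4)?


|16.9-27.2| + |13.8-6.4| = 10.3 + 7.4 = 17.7

17.7


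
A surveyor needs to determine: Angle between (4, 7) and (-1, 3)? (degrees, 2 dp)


u.v = 17, |u| = sqrt(65) = 8.0623, |v| = sqrt(10) = 3.1623
cos(theta) = u.v/(|u||v|) = 17/sqrt(650) = 0.666795
theta = acos(0.666795) = 48.18 degrees

48.18 degrees


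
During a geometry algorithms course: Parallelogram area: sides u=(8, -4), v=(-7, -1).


|u x v| = |8*(-1) - (-4)*(-7)|
= |(-8) - 28| = 36

36


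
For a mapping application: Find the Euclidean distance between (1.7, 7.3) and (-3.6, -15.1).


dx=-5.3, dy=-22.4
d^2 = (-5.3)^2 + (-22.4)^2 = 529.85
d = sqrt(529.85) = 23.0185

23.0185


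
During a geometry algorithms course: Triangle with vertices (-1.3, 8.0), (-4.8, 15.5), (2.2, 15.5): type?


Side lengths squared: AB^2=68.5, BC^2=49, CA^2=68.5
Sorted: [49, 68.5, 68.5]
By sides: Isosceles, By angles: Acute

Isosceles, Acute


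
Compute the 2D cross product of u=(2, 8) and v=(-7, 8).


u x v = u_x*v_y - u_y*v_x = 2*8 - 8*(-7)
= 16 - (-56) = 72

72


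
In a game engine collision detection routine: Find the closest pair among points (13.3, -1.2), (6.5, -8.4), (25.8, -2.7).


d(P0,P1) = 9.9035, d(P0,P2) = 12.5897, d(P1,P2) = 20.1241
Closest: P0 and P1

Closest pair: (13.3, -1.2) and (6.5, -8.4), distance = 9.9035


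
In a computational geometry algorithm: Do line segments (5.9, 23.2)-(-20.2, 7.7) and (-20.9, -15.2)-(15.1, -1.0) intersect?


Cross products: d1=1001.84, d2=814.46, d3=586.84, d4=774.22
d1*d2 < 0 and d3*d4 < 0? no

No, they don't intersect


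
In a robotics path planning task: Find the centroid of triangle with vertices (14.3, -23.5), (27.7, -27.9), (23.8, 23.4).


Centroid = ((x_A+x_B+x_C)/3, (y_A+y_B+y_C)/3)
= ((14.3+27.7+23.8)/3, ((-23.5)+(-27.9)+23.4)/3)
= (21.9333, -9.3333)

(21.9333, -9.3333)


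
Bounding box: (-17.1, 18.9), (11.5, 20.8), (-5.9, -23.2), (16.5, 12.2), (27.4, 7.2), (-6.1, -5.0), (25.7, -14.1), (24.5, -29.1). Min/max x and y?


x range: [-17.1, 27.4]
y range: [-29.1, 20.8]
Bounding box: (-17.1,-29.1) to (27.4,20.8)

(-17.1,-29.1) to (27.4,20.8)


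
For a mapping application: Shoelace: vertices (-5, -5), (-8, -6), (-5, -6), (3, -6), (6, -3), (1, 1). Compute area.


Shoelace sum: ((-5)*(-6) - (-8)*(-5)) + ((-8)*(-6) - (-5)*(-6)) + ((-5)*(-6) - 3*(-6)) + (3*(-3) - 6*(-6)) + (6*1 - 1*(-3)) + (1*(-5) - (-5)*1)
= 92
Area = |92|/2 = 46

46


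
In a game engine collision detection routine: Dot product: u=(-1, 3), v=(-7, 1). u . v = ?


u . v = u_x*v_x + u_y*v_y = (-1)*(-7) + 3*1
= 7 + 3 = 10

10


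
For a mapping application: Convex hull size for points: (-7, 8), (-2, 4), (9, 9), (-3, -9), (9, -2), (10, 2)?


Convex hull vertices (CCW): (-7, 8), (-3, -9), (9, -2), (10, 2), (9, 9)
Count = 5

5


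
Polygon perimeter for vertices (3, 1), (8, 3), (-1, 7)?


Sides: (3, 1)->(8, 3): sqrt(29) = 5.385165, (8, 3)->(-1, 7): sqrt(97) = 9.848858, (-1, 7)->(3, 1): sqrt(52) = 7.211103
Sum = 22.445126
Perimeter = 22.4451

22.4451


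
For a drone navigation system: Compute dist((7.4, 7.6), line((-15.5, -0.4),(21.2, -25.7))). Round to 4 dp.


|cross product| = 872.97
|line direction| = sqrt(1986.98) = 44.5756
Distance = 872.97/sqrt(1986.98) = 19.5841

19.5841


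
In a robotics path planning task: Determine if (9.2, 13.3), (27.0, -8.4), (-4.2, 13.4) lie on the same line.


Cross product: (27-9.2)*(13.4-13.3) - ((-8.4)-13.3)*((-4.2)-9.2)
= -289

No, not collinear


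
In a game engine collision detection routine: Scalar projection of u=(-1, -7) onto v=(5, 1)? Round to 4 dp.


u.v = -12, |v| = sqrt(26) = 5.099
Scalar projection = u.v / |v| = -12 / sqrt(26) = -2.3534

-2.3534


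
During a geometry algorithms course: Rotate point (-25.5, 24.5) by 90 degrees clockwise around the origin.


90° CW: (x,y) -> (y, -x)
(-25.5,24.5) -> (24.5, 25.5)

(24.5, 25.5)


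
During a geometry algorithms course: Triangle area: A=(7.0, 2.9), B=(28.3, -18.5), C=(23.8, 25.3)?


Area = |x_A(y_B-y_C) + x_B(y_C-y_A) + x_C(y_A-y_B)|/2
= |(-306.6) + 633.92 + 509.32|/2
= 836.64/2 = 418.32

418.32


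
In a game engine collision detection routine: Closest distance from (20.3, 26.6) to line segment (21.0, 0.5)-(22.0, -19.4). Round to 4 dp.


Project P onto AB: t = 0 (clamped to [0,1])
Closest point on segment: (21, 0.5)
Distance: 26.1094

26.1094


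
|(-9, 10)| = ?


|u| = sqrt((-9)^2 + 10^2) = sqrt(181) = 13.4536

13.4536
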